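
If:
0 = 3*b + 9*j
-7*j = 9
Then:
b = 27/7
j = -9/7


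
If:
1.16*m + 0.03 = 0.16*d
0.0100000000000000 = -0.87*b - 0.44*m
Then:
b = -0.505747126436782*m - 0.0114942528735632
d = 7.25*m + 0.1875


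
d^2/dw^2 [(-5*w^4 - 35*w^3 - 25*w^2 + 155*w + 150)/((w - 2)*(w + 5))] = -10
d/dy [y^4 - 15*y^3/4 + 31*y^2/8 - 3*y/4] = 4*y^3 - 45*y^2/4 + 31*y/4 - 3/4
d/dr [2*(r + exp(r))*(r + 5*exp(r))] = 12*r*exp(r) + 4*r + 20*exp(2*r) + 12*exp(r)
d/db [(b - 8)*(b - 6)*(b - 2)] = 3*b^2 - 32*b + 76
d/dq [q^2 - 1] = 2*q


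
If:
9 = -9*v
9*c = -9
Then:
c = -1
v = -1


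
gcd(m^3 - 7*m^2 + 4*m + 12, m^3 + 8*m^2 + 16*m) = 1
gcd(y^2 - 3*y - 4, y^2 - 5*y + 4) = y - 4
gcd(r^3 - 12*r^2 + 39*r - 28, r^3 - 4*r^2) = r - 4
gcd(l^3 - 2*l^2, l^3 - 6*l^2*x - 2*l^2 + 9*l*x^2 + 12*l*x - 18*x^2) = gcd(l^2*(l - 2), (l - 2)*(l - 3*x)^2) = l - 2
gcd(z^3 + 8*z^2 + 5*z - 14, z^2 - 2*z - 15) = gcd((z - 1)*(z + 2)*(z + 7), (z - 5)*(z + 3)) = 1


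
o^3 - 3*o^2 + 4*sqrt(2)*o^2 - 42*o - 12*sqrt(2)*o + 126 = (o - 3)*(o - 3*sqrt(2))*(o + 7*sqrt(2))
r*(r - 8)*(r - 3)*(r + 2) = r^4 - 9*r^3 + 2*r^2 + 48*r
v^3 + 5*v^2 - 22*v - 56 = (v - 4)*(v + 2)*(v + 7)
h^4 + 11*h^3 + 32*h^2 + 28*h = h*(h + 2)^2*(h + 7)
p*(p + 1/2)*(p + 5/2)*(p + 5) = p^4 + 8*p^3 + 65*p^2/4 + 25*p/4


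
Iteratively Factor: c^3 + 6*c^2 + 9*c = (c + 3)*(c^2 + 3*c) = c*(c + 3)*(c + 3)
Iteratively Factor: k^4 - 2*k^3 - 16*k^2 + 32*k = (k - 4)*(k^3 + 2*k^2 - 8*k) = (k - 4)*(k - 2)*(k^2 + 4*k) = k*(k - 4)*(k - 2)*(k + 4)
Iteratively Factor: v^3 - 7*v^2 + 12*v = (v)*(v^2 - 7*v + 12) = v*(v - 4)*(v - 3)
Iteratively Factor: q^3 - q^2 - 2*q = (q - 2)*(q^2 + q) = q*(q - 2)*(q + 1)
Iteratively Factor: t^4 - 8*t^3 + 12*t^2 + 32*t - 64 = (t - 4)*(t^3 - 4*t^2 - 4*t + 16) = (t - 4)*(t + 2)*(t^2 - 6*t + 8) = (t - 4)^2*(t + 2)*(t - 2)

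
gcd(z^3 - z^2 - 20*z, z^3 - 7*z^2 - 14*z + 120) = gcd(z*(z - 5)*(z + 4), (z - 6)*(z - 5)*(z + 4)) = z^2 - z - 20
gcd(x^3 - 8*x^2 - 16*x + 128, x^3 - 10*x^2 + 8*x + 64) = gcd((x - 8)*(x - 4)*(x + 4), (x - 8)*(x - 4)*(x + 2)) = x^2 - 12*x + 32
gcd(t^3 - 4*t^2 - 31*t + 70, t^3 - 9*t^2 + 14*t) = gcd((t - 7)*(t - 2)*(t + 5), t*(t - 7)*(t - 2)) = t^2 - 9*t + 14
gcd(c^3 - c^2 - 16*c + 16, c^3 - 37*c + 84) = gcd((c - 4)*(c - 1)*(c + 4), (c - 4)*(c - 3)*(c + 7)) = c - 4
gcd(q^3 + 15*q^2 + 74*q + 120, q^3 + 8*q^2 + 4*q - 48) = q^2 + 10*q + 24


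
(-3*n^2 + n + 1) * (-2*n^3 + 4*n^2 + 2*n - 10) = 6*n^5 - 14*n^4 - 4*n^3 + 36*n^2 - 8*n - 10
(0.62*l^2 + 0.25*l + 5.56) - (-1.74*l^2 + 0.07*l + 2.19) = 2.36*l^2 + 0.18*l + 3.37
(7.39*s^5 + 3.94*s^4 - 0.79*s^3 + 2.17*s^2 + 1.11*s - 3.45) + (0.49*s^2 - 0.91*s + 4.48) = 7.39*s^5 + 3.94*s^4 - 0.79*s^3 + 2.66*s^2 + 0.2*s + 1.03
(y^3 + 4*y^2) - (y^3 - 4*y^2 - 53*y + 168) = 8*y^2 + 53*y - 168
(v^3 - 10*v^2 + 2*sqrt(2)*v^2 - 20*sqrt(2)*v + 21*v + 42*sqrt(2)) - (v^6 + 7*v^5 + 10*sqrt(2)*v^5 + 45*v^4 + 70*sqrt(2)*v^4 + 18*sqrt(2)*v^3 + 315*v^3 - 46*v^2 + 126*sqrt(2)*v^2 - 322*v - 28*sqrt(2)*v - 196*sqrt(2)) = -v^6 - 10*sqrt(2)*v^5 - 7*v^5 - 70*sqrt(2)*v^4 - 45*v^4 - 314*v^3 - 18*sqrt(2)*v^3 - 124*sqrt(2)*v^2 + 36*v^2 + 8*sqrt(2)*v + 343*v + 238*sqrt(2)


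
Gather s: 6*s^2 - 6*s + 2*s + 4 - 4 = 6*s^2 - 4*s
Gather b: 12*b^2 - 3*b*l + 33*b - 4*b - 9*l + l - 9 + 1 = 12*b^2 + b*(29 - 3*l) - 8*l - 8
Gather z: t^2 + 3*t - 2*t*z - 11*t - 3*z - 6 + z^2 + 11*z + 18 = t^2 - 8*t + z^2 + z*(8 - 2*t) + 12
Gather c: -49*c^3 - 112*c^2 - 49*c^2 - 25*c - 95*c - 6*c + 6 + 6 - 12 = -49*c^3 - 161*c^2 - 126*c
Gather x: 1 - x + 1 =2 - x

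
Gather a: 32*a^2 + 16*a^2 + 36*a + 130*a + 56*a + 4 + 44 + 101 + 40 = 48*a^2 + 222*a + 189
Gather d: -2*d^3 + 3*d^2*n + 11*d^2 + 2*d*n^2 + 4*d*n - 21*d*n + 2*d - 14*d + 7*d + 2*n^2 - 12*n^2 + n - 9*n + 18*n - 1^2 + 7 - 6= -2*d^3 + d^2*(3*n + 11) + d*(2*n^2 - 17*n - 5) - 10*n^2 + 10*n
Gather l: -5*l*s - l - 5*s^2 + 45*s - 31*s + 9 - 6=l*(-5*s - 1) - 5*s^2 + 14*s + 3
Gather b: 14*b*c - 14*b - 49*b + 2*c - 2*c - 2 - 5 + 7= b*(14*c - 63)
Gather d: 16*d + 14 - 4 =16*d + 10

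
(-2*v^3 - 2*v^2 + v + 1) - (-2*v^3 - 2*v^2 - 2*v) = 3*v + 1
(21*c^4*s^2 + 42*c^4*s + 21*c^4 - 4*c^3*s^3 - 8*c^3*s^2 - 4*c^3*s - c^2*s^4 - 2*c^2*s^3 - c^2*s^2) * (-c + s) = -21*c^5*s^2 - 42*c^5*s - 21*c^5 + 25*c^4*s^3 + 50*c^4*s^2 + 25*c^4*s - 3*c^3*s^4 - 6*c^3*s^3 - 3*c^3*s^2 - c^2*s^5 - 2*c^2*s^4 - c^2*s^3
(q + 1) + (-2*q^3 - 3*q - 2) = -2*q^3 - 2*q - 1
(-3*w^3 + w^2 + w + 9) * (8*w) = -24*w^4 + 8*w^3 + 8*w^2 + 72*w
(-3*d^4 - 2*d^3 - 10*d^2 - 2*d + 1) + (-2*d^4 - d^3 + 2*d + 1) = -5*d^4 - 3*d^3 - 10*d^2 + 2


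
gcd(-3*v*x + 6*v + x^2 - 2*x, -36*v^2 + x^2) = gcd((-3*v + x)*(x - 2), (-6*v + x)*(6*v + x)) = 1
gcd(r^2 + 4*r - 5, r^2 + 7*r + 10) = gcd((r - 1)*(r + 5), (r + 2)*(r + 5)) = r + 5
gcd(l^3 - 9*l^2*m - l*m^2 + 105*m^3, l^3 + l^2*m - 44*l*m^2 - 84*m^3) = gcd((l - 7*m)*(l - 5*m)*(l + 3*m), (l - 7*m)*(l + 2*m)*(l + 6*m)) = l - 7*m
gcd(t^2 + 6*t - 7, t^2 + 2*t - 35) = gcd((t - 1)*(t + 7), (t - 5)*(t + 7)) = t + 7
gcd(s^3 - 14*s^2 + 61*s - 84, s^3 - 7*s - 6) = s - 3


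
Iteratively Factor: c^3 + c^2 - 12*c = (c)*(c^2 + c - 12) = c*(c + 4)*(c - 3)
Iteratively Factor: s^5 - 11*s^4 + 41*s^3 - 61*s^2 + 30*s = (s - 3)*(s^4 - 8*s^3 + 17*s^2 - 10*s) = s*(s - 3)*(s^3 - 8*s^2 + 17*s - 10) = s*(s - 3)*(s - 1)*(s^2 - 7*s + 10) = s*(s - 3)*(s - 2)*(s - 1)*(s - 5)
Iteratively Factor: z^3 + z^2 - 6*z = (z + 3)*(z^2 - 2*z) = z*(z + 3)*(z - 2)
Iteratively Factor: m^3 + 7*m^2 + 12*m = (m + 4)*(m^2 + 3*m) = (m + 3)*(m + 4)*(m)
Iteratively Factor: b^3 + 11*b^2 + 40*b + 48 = (b + 3)*(b^2 + 8*b + 16) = (b + 3)*(b + 4)*(b + 4)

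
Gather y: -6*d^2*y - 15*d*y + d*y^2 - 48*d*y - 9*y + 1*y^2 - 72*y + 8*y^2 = y^2*(d + 9) + y*(-6*d^2 - 63*d - 81)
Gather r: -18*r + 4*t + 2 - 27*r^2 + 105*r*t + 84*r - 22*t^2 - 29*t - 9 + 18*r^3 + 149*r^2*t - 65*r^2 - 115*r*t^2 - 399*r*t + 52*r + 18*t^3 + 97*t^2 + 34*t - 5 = 18*r^3 + r^2*(149*t - 92) + r*(-115*t^2 - 294*t + 118) + 18*t^3 + 75*t^2 + 9*t - 12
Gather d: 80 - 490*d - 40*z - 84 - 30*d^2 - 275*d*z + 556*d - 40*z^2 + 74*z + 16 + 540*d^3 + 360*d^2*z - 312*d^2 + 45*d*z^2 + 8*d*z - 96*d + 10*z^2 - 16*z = 540*d^3 + d^2*(360*z - 342) + d*(45*z^2 - 267*z - 30) - 30*z^2 + 18*z + 12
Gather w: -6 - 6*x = -6*x - 6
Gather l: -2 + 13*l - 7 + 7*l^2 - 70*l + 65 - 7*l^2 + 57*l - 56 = 0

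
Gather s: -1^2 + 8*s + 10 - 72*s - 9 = -64*s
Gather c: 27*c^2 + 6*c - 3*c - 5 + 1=27*c^2 + 3*c - 4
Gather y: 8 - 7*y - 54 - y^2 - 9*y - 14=-y^2 - 16*y - 60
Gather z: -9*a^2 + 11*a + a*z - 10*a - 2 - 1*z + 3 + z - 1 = -9*a^2 + a*z + a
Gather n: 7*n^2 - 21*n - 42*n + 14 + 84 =7*n^2 - 63*n + 98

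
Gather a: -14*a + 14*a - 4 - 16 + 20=0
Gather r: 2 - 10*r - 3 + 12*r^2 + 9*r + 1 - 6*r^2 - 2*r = 6*r^2 - 3*r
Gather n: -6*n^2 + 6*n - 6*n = -6*n^2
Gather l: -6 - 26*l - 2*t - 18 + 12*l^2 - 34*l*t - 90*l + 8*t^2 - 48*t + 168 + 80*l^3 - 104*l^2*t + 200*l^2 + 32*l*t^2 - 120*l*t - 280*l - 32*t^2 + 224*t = 80*l^3 + l^2*(212 - 104*t) + l*(32*t^2 - 154*t - 396) - 24*t^2 + 174*t + 144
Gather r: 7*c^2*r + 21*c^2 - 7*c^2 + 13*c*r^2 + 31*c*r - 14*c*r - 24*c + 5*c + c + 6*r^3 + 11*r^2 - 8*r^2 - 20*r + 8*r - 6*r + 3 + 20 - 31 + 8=14*c^2 - 18*c + 6*r^3 + r^2*(13*c + 3) + r*(7*c^2 + 17*c - 18)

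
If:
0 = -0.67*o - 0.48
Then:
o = -0.72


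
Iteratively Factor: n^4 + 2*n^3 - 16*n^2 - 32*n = (n + 4)*(n^3 - 2*n^2 - 8*n) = n*(n + 4)*(n^2 - 2*n - 8) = n*(n - 4)*(n + 4)*(n + 2)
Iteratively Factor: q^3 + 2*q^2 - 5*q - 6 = (q - 2)*(q^2 + 4*q + 3) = (q - 2)*(q + 3)*(q + 1)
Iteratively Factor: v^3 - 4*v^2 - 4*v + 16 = (v + 2)*(v^2 - 6*v + 8) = (v - 2)*(v + 2)*(v - 4)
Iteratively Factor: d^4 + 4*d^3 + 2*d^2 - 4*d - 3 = (d + 1)*(d^3 + 3*d^2 - d - 3) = (d - 1)*(d + 1)*(d^2 + 4*d + 3) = (d - 1)*(d + 1)*(d + 3)*(d + 1)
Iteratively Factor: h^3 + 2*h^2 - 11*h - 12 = (h - 3)*(h^2 + 5*h + 4) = (h - 3)*(h + 4)*(h + 1)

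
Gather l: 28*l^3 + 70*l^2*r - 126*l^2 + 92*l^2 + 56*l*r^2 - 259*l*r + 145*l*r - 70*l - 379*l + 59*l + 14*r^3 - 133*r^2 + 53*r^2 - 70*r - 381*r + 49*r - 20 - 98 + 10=28*l^3 + l^2*(70*r - 34) + l*(56*r^2 - 114*r - 390) + 14*r^3 - 80*r^2 - 402*r - 108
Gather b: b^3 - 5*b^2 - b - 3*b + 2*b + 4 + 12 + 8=b^3 - 5*b^2 - 2*b + 24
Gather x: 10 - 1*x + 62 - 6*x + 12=84 - 7*x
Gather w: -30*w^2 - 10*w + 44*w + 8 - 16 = -30*w^2 + 34*w - 8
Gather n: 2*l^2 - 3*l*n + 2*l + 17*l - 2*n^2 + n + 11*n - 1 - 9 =2*l^2 + 19*l - 2*n^2 + n*(12 - 3*l) - 10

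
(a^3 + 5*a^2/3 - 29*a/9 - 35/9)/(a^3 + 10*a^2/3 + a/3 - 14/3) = (a^2 - 2*a/3 - 5/3)/(a^2 + a - 2)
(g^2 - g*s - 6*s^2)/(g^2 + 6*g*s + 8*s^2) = (g - 3*s)/(g + 4*s)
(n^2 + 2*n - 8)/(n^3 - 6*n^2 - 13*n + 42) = (n + 4)/(n^2 - 4*n - 21)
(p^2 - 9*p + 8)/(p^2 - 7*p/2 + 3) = 2*(p^2 - 9*p + 8)/(2*p^2 - 7*p + 6)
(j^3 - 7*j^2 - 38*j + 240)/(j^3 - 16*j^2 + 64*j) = (j^2 + j - 30)/(j*(j - 8))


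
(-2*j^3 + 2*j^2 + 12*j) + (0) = -2*j^3 + 2*j^2 + 12*j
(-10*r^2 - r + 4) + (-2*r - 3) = -10*r^2 - 3*r + 1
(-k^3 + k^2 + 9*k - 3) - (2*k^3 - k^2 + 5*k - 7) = -3*k^3 + 2*k^2 + 4*k + 4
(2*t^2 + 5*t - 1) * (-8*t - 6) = -16*t^3 - 52*t^2 - 22*t + 6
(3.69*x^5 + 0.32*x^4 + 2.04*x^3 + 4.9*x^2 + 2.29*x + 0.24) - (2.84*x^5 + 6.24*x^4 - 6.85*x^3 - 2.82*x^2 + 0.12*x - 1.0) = 0.85*x^5 - 5.92*x^4 + 8.89*x^3 + 7.72*x^2 + 2.17*x + 1.24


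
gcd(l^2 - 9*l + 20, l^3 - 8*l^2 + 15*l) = l - 5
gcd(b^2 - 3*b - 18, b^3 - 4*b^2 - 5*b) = 1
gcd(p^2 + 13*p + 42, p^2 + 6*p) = p + 6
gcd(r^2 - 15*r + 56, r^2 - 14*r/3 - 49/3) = r - 7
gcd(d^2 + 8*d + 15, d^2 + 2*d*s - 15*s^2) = 1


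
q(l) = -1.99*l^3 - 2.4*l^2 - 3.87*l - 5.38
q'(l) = -5.97*l^2 - 4.8*l - 3.87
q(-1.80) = 5.42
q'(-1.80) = -14.57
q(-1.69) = 3.91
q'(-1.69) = -12.81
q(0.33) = -6.99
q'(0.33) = -6.10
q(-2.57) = 22.49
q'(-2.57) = -30.97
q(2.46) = -59.05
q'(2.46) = -51.81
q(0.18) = -6.17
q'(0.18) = -4.93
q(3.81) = -165.02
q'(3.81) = -108.82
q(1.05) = -14.39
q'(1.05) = -15.49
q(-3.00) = 38.36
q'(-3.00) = -43.20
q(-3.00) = 38.36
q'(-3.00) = -43.20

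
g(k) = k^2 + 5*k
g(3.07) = 24.77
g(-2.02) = -6.02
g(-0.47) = -2.13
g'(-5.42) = -5.84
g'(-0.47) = 4.06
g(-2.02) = -6.02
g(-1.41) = -5.06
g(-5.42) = 2.28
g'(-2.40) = 0.20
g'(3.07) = 11.14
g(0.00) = 0.00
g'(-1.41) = 2.18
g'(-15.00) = -25.00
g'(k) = 2*k + 5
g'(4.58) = 14.16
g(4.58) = 43.88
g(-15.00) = 150.00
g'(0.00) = 5.00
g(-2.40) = -6.24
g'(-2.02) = 0.96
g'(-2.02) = 0.96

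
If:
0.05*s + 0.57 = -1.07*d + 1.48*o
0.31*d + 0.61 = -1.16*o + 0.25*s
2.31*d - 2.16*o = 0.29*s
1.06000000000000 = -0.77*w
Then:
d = -2.16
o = -1.40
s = -6.74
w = -1.38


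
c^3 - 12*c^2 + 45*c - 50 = (c - 5)^2*(c - 2)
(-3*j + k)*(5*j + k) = -15*j^2 + 2*j*k + k^2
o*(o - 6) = o^2 - 6*o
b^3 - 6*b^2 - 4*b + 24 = (b - 6)*(b - 2)*(b + 2)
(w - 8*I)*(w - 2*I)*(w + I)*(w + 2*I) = w^4 - 7*I*w^3 + 12*w^2 - 28*I*w + 32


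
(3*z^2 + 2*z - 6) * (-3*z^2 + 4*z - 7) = -9*z^4 + 6*z^3 + 5*z^2 - 38*z + 42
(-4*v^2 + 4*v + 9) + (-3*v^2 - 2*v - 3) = -7*v^2 + 2*v + 6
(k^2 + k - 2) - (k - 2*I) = k^2 - 2 + 2*I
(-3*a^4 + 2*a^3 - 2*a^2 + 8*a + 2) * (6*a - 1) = -18*a^5 + 15*a^4 - 14*a^3 + 50*a^2 + 4*a - 2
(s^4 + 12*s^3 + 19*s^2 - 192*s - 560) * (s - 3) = s^5 + 9*s^4 - 17*s^3 - 249*s^2 + 16*s + 1680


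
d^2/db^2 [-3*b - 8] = 0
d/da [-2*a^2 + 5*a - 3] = 5 - 4*a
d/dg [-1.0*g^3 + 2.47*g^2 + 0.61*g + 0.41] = -3.0*g^2 + 4.94*g + 0.61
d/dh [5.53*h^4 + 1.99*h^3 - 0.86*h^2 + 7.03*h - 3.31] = 22.12*h^3 + 5.97*h^2 - 1.72*h + 7.03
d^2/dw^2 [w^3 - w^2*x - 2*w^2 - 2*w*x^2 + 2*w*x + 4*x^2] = 6*w - 2*x - 4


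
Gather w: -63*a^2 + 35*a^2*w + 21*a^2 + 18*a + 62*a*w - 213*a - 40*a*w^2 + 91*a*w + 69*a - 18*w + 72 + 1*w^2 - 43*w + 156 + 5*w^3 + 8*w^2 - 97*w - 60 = -42*a^2 - 126*a + 5*w^3 + w^2*(9 - 40*a) + w*(35*a^2 + 153*a - 158) + 168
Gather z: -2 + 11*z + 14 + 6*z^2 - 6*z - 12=6*z^2 + 5*z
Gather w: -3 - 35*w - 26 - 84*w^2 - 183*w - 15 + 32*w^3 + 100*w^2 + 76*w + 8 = 32*w^3 + 16*w^2 - 142*w - 36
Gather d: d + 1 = d + 1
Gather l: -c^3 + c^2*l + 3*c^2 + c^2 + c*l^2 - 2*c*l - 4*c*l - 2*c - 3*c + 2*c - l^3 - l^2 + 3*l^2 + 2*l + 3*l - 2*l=-c^3 + 4*c^2 - 3*c - l^3 + l^2*(c + 2) + l*(c^2 - 6*c + 3)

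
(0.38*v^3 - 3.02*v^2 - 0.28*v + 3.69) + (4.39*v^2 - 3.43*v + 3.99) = 0.38*v^3 + 1.37*v^2 - 3.71*v + 7.68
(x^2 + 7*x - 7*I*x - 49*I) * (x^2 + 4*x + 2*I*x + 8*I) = x^4 + 11*x^3 - 5*I*x^3 + 42*x^2 - 55*I*x^2 + 154*x - 140*I*x + 392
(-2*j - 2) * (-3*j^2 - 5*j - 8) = 6*j^3 + 16*j^2 + 26*j + 16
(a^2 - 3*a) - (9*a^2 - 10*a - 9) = -8*a^2 + 7*a + 9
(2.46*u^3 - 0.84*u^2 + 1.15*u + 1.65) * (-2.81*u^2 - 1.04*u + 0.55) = -6.9126*u^5 - 0.198*u^4 - 1.0049*u^3 - 6.2945*u^2 - 1.0835*u + 0.9075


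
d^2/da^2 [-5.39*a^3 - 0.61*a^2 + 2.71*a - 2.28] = -32.34*a - 1.22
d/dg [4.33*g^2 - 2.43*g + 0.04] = 8.66*g - 2.43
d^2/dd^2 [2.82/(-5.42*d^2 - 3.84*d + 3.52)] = (165.682896*d^2 + 117.384192*d - 2.82*(10.84*d + 3.84)*(21.68*d + 7.68) - 107.602176)/(5.42*d^2 + 3.84*d - 3.52)^3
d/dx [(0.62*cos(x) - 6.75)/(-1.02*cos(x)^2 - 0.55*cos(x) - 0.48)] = (-0.6324*cos(x)^2 + 13.77*cos(x) + 4.0101)*sin(x)/(1.0404*cos(x)^4 + 1.122*cos(x)^3 + 1.2817*cos(x)^2 + 0.528*cos(x) + 0.2304)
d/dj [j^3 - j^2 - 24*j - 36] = 3*j^2 - 2*j - 24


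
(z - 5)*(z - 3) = z^2 - 8*z + 15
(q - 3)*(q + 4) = q^2 + q - 12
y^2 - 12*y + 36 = (y - 6)^2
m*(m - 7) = m^2 - 7*m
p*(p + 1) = p^2 + p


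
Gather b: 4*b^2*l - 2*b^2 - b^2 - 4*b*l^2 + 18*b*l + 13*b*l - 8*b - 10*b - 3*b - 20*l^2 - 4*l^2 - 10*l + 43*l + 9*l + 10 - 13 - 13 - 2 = b^2*(4*l - 3) + b*(-4*l^2 + 31*l - 21) - 24*l^2 + 42*l - 18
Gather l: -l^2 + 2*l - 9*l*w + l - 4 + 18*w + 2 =-l^2 + l*(3 - 9*w) + 18*w - 2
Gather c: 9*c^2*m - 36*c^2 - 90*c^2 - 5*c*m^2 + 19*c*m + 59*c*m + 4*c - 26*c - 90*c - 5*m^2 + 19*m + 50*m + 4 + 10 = c^2*(9*m - 126) + c*(-5*m^2 + 78*m - 112) - 5*m^2 + 69*m + 14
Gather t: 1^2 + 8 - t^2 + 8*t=-t^2 + 8*t + 9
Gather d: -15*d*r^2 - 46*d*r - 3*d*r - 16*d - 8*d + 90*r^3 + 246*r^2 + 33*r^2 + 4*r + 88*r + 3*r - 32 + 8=d*(-15*r^2 - 49*r - 24) + 90*r^3 + 279*r^2 + 95*r - 24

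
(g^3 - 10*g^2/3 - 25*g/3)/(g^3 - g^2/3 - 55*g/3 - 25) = g/(g + 3)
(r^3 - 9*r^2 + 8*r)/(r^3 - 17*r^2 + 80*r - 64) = r/(r - 8)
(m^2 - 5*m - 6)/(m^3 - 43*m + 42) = (m + 1)/(m^2 + 6*m - 7)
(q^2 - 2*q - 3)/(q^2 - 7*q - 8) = (q - 3)/(q - 8)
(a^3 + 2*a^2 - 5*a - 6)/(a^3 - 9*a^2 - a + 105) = (a^2 - a - 2)/(a^2 - 12*a + 35)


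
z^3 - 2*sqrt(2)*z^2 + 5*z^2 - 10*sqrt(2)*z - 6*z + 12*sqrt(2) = (z - 1)*(z + 6)*(z - 2*sqrt(2))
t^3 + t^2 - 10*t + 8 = (t - 2)*(t - 1)*(t + 4)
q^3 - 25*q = q*(q - 5)*(q + 5)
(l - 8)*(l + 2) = l^2 - 6*l - 16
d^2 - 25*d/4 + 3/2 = (d - 6)*(d - 1/4)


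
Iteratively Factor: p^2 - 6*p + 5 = (p - 5)*(p - 1)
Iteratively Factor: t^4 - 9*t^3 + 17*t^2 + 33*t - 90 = (t + 2)*(t^3 - 11*t^2 + 39*t - 45) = (t - 3)*(t + 2)*(t^2 - 8*t + 15) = (t - 5)*(t - 3)*(t + 2)*(t - 3)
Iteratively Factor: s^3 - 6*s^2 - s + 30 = (s - 3)*(s^2 - 3*s - 10) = (s - 3)*(s + 2)*(s - 5)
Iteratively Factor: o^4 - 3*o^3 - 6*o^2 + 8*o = (o + 2)*(o^3 - 5*o^2 + 4*o) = (o - 4)*(o + 2)*(o^2 - o) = o*(o - 4)*(o + 2)*(o - 1)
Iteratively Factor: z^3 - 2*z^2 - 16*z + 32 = (z + 4)*(z^2 - 6*z + 8) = (z - 2)*(z + 4)*(z - 4)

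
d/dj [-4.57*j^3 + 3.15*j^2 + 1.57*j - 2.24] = -13.71*j^2 + 6.3*j + 1.57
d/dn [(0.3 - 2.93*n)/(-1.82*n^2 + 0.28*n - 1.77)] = (-5.3326*n^2 + 1.092*n + 5.1021)/(3.3124*n^4 - 1.0192*n^3 + 6.5212*n^2 - 0.9912*n + 3.1329)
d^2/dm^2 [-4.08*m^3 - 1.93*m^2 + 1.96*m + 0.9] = -24.48*m - 3.86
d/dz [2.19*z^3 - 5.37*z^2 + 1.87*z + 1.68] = 6.57*z^2 - 10.74*z + 1.87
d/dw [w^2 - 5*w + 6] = 2*w - 5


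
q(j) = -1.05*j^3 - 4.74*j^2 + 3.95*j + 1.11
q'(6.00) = -166.33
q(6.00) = -372.63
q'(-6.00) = -52.57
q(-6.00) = 33.57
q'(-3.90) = -6.99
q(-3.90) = -24.11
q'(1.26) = -13.00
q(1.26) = -3.54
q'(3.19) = -58.35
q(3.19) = -68.61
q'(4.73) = -111.37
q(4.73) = -197.37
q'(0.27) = 1.16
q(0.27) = 1.81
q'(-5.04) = -28.29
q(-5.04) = -4.78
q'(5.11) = -126.75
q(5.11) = -242.58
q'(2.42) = -37.44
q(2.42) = -31.97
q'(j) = -3.15*j^2 - 9.48*j + 3.95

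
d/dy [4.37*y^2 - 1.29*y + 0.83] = 8.74*y - 1.29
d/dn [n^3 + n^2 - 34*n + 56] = 3*n^2 + 2*n - 34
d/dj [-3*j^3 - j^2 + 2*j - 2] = -9*j^2 - 2*j + 2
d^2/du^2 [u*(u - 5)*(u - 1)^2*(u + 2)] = 20*u^3 - 60*u^2 - 18*u + 34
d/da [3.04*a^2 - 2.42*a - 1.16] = 6.08*a - 2.42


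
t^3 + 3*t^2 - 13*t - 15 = (t - 3)*(t + 1)*(t + 5)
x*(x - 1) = x^2 - x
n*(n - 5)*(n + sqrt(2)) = n^3 - 5*n^2 + sqrt(2)*n^2 - 5*sqrt(2)*n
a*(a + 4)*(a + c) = a^3 + a^2*c + 4*a^2 + 4*a*c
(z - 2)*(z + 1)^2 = z^3 - 3*z - 2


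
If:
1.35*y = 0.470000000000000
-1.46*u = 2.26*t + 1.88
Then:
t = -0.646017699115044*u - 0.831858407079646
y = 0.35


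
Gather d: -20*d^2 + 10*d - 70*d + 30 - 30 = -20*d^2 - 60*d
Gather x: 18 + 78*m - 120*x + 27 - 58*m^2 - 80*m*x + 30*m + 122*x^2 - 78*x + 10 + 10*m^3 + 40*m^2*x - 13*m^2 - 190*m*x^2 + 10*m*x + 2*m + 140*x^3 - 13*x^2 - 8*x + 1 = 10*m^3 - 71*m^2 + 110*m + 140*x^3 + x^2*(109 - 190*m) + x*(40*m^2 - 70*m - 206) + 56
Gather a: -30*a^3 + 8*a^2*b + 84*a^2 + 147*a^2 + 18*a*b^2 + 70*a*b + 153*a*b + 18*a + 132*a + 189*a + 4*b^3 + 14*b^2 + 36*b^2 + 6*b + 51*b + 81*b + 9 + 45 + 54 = -30*a^3 + a^2*(8*b + 231) + a*(18*b^2 + 223*b + 339) + 4*b^3 + 50*b^2 + 138*b + 108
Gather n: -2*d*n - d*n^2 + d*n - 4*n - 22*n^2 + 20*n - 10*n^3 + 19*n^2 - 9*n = -10*n^3 + n^2*(-d - 3) + n*(7 - d)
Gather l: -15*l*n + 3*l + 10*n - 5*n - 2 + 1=l*(3 - 15*n) + 5*n - 1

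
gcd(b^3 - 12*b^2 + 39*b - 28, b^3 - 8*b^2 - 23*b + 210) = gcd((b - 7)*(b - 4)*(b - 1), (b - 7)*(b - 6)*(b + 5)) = b - 7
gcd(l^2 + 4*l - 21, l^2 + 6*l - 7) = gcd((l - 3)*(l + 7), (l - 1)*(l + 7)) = l + 7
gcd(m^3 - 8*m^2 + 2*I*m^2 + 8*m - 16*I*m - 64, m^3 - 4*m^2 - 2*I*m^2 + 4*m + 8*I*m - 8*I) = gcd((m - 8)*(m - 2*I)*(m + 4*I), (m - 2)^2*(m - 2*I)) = m - 2*I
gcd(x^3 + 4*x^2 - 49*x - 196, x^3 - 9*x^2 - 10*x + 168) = x^2 - 3*x - 28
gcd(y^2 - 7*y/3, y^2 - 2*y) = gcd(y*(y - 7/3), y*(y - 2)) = y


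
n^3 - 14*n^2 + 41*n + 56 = (n - 8)*(n - 7)*(n + 1)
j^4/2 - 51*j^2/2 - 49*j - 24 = (j/2 + 1/2)*(j - 8)*(j + 1)*(j + 6)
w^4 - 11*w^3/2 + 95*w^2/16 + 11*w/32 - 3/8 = (w - 4)*(w - 3/2)*(w - 1/4)*(w + 1/4)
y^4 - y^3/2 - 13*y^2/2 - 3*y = y*(y - 3)*(y + 1/2)*(y + 2)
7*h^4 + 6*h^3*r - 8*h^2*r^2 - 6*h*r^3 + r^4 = (-7*h + r)*(-h + r)*(h + r)^2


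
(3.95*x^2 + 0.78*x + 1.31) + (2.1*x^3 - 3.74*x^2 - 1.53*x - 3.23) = 2.1*x^3 + 0.21*x^2 - 0.75*x - 1.92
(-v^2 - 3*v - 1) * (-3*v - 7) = 3*v^3 + 16*v^2 + 24*v + 7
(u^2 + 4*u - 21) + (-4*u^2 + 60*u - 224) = -3*u^2 + 64*u - 245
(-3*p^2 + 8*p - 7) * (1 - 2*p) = 6*p^3 - 19*p^2 + 22*p - 7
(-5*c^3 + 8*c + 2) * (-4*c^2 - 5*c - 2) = 20*c^5 + 25*c^4 - 22*c^3 - 48*c^2 - 26*c - 4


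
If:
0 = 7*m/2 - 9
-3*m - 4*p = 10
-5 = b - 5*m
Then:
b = 55/7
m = 18/7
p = -31/7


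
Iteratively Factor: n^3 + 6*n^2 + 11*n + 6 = (n + 2)*(n^2 + 4*n + 3) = (n + 1)*(n + 2)*(n + 3)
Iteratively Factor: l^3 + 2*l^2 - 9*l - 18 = (l - 3)*(l^2 + 5*l + 6) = (l - 3)*(l + 3)*(l + 2)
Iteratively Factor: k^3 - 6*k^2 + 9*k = (k)*(k^2 - 6*k + 9) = k*(k - 3)*(k - 3)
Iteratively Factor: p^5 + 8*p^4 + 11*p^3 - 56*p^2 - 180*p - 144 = (p + 2)*(p^4 + 6*p^3 - p^2 - 54*p - 72) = (p + 2)^2*(p^3 + 4*p^2 - 9*p - 36) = (p + 2)^2*(p + 3)*(p^2 + p - 12) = (p - 3)*(p + 2)^2*(p + 3)*(p + 4)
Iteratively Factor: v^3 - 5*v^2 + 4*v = (v)*(v^2 - 5*v + 4) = v*(v - 4)*(v - 1)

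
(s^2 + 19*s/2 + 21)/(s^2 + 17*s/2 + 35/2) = (s + 6)/(s + 5)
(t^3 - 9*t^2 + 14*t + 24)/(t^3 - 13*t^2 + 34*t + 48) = (t - 4)/(t - 8)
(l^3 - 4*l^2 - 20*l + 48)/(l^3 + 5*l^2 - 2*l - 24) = (l - 6)/(l + 3)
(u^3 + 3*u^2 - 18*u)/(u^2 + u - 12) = u*(u + 6)/(u + 4)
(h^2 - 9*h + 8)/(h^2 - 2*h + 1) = (h - 8)/(h - 1)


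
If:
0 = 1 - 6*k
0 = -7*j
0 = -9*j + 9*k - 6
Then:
No Solution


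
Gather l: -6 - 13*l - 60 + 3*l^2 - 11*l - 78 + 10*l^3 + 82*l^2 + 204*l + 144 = 10*l^3 + 85*l^2 + 180*l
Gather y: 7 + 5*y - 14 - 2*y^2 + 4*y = -2*y^2 + 9*y - 7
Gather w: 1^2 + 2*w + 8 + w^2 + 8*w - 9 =w^2 + 10*w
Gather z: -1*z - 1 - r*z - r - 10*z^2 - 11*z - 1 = -r - 10*z^2 + z*(-r - 12) - 2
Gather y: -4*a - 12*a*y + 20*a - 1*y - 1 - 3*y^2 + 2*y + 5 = 16*a - 3*y^2 + y*(1 - 12*a) + 4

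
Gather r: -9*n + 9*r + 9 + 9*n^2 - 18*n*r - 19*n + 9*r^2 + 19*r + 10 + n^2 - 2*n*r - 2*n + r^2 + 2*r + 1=10*n^2 - 30*n + 10*r^2 + r*(30 - 20*n) + 20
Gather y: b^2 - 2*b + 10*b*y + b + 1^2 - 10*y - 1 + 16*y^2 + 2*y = b^2 - b + 16*y^2 + y*(10*b - 8)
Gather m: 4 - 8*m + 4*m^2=4*m^2 - 8*m + 4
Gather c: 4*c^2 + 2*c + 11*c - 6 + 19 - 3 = 4*c^2 + 13*c + 10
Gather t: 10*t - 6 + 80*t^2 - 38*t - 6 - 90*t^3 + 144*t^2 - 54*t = -90*t^3 + 224*t^2 - 82*t - 12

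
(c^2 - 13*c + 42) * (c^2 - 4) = c^4 - 13*c^3 + 38*c^2 + 52*c - 168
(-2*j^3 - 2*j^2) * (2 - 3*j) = 6*j^4 + 2*j^3 - 4*j^2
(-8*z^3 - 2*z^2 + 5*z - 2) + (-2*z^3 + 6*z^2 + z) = -10*z^3 + 4*z^2 + 6*z - 2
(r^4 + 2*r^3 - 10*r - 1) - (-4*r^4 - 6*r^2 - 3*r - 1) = 5*r^4 + 2*r^3 + 6*r^2 - 7*r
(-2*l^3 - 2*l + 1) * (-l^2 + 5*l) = 2*l^5 - 10*l^4 + 2*l^3 - 11*l^2 + 5*l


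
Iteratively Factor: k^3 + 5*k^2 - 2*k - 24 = (k + 4)*(k^2 + k - 6) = (k - 2)*(k + 4)*(k + 3)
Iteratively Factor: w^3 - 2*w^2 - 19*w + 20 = (w - 1)*(w^2 - w - 20) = (w - 5)*(w - 1)*(w + 4)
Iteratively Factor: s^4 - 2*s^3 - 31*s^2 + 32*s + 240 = (s - 5)*(s^3 + 3*s^2 - 16*s - 48) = (s - 5)*(s + 4)*(s^2 - s - 12) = (s - 5)*(s - 4)*(s + 4)*(s + 3)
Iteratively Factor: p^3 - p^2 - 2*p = (p)*(p^2 - p - 2) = p*(p - 2)*(p + 1)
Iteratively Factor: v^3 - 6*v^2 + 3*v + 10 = (v - 2)*(v^2 - 4*v - 5) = (v - 5)*(v - 2)*(v + 1)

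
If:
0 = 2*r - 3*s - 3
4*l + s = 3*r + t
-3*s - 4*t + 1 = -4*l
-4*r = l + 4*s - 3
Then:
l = 157/131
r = 114/131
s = -55/131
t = 231/131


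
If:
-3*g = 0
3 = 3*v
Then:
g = 0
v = 1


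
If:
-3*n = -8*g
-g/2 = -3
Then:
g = 6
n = 16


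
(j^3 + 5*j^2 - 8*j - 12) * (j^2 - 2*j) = j^5 + 3*j^4 - 18*j^3 + 4*j^2 + 24*j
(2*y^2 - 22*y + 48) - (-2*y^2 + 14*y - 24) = 4*y^2 - 36*y + 72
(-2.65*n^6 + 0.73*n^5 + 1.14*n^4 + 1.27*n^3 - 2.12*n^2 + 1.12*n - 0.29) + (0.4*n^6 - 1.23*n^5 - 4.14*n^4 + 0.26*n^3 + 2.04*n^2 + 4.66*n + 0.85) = -2.25*n^6 - 0.5*n^5 - 3.0*n^4 + 1.53*n^3 - 0.0800000000000001*n^2 + 5.78*n + 0.56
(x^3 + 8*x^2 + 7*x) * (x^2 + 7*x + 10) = x^5 + 15*x^4 + 73*x^3 + 129*x^2 + 70*x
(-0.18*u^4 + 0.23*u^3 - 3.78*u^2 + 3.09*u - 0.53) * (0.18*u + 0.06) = -0.0324*u^5 + 0.0306*u^4 - 0.6666*u^3 + 0.3294*u^2 + 0.09*u - 0.0318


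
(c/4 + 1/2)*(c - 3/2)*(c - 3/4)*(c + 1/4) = c^4/4 - 55*c^2/64 + 45*c/128 + 9/64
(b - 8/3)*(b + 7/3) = b^2 - b/3 - 56/9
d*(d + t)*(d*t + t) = d^3*t + d^2*t^2 + d^2*t + d*t^2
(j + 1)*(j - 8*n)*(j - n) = j^3 - 9*j^2*n + j^2 + 8*j*n^2 - 9*j*n + 8*n^2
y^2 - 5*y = y*(y - 5)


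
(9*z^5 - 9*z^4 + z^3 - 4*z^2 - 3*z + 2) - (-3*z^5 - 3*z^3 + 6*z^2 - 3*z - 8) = 12*z^5 - 9*z^4 + 4*z^3 - 10*z^2 + 10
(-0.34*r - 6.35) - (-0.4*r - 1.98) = 0.06*r - 4.37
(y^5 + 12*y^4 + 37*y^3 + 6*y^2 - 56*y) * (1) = y^5 + 12*y^4 + 37*y^3 + 6*y^2 - 56*y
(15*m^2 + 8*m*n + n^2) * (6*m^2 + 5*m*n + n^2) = 90*m^4 + 123*m^3*n + 61*m^2*n^2 + 13*m*n^3 + n^4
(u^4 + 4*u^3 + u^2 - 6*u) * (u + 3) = u^5 + 7*u^4 + 13*u^3 - 3*u^2 - 18*u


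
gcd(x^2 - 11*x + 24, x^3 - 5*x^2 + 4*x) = 1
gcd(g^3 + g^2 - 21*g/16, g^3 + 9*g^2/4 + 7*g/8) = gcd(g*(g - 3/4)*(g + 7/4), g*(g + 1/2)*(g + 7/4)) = g^2 + 7*g/4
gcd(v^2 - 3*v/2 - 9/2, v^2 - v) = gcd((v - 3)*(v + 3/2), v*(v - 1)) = 1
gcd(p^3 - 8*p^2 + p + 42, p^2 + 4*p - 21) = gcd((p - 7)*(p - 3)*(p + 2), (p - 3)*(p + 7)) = p - 3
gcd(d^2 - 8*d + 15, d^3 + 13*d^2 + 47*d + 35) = 1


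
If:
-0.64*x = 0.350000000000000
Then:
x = -0.55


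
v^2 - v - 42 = (v - 7)*(v + 6)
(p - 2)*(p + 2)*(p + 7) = p^3 + 7*p^2 - 4*p - 28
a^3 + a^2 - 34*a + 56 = (a - 4)*(a - 2)*(a + 7)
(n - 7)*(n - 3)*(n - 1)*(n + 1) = n^4 - 10*n^3 + 20*n^2 + 10*n - 21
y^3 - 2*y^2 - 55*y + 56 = (y - 8)*(y - 1)*(y + 7)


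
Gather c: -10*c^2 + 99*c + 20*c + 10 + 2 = -10*c^2 + 119*c + 12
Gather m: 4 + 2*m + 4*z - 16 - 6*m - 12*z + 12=-4*m - 8*z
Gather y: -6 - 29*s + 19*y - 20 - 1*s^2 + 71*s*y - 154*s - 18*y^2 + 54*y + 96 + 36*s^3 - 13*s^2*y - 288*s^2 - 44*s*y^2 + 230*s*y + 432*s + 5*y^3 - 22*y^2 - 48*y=36*s^3 - 289*s^2 + 249*s + 5*y^3 + y^2*(-44*s - 40) + y*(-13*s^2 + 301*s + 25) + 70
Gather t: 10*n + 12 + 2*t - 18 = 10*n + 2*t - 6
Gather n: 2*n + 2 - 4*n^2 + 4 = -4*n^2 + 2*n + 6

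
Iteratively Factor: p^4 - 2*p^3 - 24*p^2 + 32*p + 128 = (p - 4)*(p^3 + 2*p^2 - 16*p - 32) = (p - 4)*(p + 4)*(p^2 - 2*p - 8) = (p - 4)^2*(p + 4)*(p + 2)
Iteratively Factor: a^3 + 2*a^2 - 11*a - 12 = (a + 4)*(a^2 - 2*a - 3) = (a - 3)*(a + 4)*(a + 1)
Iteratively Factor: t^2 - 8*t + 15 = (t - 5)*(t - 3)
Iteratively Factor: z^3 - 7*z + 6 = (z + 3)*(z^2 - 3*z + 2) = (z - 2)*(z + 3)*(z - 1)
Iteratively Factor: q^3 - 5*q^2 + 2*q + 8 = (q - 2)*(q^2 - 3*q - 4) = (q - 2)*(q + 1)*(q - 4)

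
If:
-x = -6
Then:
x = 6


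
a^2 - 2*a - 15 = (a - 5)*(a + 3)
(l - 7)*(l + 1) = l^2 - 6*l - 7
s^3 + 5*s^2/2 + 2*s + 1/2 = (s + 1/2)*(s + 1)^2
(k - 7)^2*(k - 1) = k^3 - 15*k^2 + 63*k - 49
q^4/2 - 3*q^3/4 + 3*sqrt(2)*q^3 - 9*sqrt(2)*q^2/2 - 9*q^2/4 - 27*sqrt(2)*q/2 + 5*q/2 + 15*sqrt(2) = (q/2 + 1)*(q - 5/2)*(q - 1)*(q + 6*sqrt(2))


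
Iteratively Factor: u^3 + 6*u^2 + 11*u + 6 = (u + 3)*(u^2 + 3*u + 2) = (u + 1)*(u + 3)*(u + 2)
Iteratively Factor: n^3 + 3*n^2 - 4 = (n + 2)*(n^2 + n - 2) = (n - 1)*(n + 2)*(n + 2)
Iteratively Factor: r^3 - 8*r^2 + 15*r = (r - 3)*(r^2 - 5*r) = (r - 5)*(r - 3)*(r)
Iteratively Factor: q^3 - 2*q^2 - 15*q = (q + 3)*(q^2 - 5*q) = (q - 5)*(q + 3)*(q)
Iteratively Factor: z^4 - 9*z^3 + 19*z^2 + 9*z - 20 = (z - 4)*(z^3 - 5*z^2 - z + 5) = (z - 4)*(z + 1)*(z^2 - 6*z + 5) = (z - 5)*(z - 4)*(z + 1)*(z - 1)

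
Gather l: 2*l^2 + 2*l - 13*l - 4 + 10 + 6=2*l^2 - 11*l + 12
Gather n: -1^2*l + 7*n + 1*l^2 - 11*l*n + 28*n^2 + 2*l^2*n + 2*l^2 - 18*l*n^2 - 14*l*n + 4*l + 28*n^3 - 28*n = 3*l^2 + 3*l + 28*n^3 + n^2*(28 - 18*l) + n*(2*l^2 - 25*l - 21)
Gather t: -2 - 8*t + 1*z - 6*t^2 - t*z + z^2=-6*t^2 + t*(-z - 8) + z^2 + z - 2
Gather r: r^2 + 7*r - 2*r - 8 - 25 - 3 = r^2 + 5*r - 36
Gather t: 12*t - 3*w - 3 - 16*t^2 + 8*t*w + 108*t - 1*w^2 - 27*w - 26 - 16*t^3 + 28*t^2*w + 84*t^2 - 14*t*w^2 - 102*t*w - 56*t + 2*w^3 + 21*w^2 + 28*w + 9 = -16*t^3 + t^2*(28*w + 68) + t*(-14*w^2 - 94*w + 64) + 2*w^3 + 20*w^2 - 2*w - 20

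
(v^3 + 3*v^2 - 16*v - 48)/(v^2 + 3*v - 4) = (v^2 - v - 12)/(v - 1)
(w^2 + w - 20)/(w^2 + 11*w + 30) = (w - 4)/(w + 6)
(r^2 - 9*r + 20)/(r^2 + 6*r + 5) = (r^2 - 9*r + 20)/(r^2 + 6*r + 5)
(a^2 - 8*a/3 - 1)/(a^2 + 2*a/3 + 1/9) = 3*(a - 3)/(3*a + 1)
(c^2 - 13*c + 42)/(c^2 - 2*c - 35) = (c - 6)/(c + 5)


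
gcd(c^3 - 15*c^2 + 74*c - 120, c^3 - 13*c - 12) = c - 4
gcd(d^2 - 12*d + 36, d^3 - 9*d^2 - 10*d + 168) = d - 6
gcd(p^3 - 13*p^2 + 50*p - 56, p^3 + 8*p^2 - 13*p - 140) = p - 4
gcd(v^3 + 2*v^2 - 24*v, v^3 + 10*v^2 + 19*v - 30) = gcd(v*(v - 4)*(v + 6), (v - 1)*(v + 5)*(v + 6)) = v + 6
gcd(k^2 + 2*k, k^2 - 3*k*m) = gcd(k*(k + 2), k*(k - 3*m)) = k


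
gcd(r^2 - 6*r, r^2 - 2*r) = r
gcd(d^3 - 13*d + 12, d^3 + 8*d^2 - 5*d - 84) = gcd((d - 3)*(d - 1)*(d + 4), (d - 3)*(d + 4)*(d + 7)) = d^2 + d - 12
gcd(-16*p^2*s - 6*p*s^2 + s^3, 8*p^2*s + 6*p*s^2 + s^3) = 2*p*s + s^2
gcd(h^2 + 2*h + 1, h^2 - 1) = h + 1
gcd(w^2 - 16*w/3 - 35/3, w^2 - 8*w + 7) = w - 7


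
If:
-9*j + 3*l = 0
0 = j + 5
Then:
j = -5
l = -15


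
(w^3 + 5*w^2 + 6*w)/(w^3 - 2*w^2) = (w^2 + 5*w + 6)/(w*(w - 2))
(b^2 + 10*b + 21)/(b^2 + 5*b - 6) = (b^2 + 10*b + 21)/(b^2 + 5*b - 6)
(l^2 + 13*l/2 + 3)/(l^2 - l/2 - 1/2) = (l + 6)/(l - 1)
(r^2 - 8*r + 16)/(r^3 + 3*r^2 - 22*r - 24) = (r - 4)/(r^2 + 7*r + 6)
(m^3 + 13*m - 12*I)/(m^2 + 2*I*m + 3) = (m^2 + I*m + 12)/(m + 3*I)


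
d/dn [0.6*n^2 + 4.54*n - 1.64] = 1.2*n + 4.54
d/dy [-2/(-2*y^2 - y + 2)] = 2*(-4*y - 1)/(2*y^2 + y - 2)^2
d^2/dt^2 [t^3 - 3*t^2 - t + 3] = 6*t - 6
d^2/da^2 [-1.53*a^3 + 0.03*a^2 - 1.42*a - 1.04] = 0.06 - 9.18*a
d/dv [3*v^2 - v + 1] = 6*v - 1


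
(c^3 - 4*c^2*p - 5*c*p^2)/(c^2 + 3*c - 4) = c*(c^2 - 4*c*p - 5*p^2)/(c^2 + 3*c - 4)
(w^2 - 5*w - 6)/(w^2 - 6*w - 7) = (w - 6)/(w - 7)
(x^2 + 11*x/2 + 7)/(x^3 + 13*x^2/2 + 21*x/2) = (x + 2)/(x*(x + 3))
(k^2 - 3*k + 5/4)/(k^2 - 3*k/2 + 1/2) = (k - 5/2)/(k - 1)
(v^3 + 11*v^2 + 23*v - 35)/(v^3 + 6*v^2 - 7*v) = (v + 5)/v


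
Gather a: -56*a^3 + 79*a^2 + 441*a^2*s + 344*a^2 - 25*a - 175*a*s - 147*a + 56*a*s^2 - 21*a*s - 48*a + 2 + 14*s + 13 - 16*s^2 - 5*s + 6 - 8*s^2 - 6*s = -56*a^3 + a^2*(441*s + 423) + a*(56*s^2 - 196*s - 220) - 24*s^2 + 3*s + 21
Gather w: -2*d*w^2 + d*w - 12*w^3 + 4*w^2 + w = -12*w^3 + w^2*(4 - 2*d) + w*(d + 1)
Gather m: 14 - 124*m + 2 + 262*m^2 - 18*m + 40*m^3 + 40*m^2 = 40*m^3 + 302*m^2 - 142*m + 16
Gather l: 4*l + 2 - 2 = 4*l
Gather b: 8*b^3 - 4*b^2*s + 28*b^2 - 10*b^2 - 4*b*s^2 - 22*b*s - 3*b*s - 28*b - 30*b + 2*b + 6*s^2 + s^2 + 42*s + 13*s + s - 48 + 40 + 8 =8*b^3 + b^2*(18 - 4*s) + b*(-4*s^2 - 25*s - 56) + 7*s^2 + 56*s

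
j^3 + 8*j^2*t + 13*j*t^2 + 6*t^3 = (j + t)^2*(j + 6*t)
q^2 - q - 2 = (q - 2)*(q + 1)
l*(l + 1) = l^2 + l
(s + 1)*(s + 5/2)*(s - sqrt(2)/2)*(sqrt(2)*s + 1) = sqrt(2)*s^4 + 7*sqrt(2)*s^3/2 + 2*sqrt(2)*s^2 - 7*sqrt(2)*s/4 - 5*sqrt(2)/4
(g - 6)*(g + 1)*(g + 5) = g^3 - 31*g - 30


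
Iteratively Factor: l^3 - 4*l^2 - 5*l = (l)*(l^2 - 4*l - 5) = l*(l + 1)*(l - 5)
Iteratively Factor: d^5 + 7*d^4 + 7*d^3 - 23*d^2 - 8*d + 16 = (d - 1)*(d^4 + 8*d^3 + 15*d^2 - 8*d - 16) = (d - 1)*(d + 1)*(d^3 + 7*d^2 + 8*d - 16) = (d - 1)*(d + 1)*(d + 4)*(d^2 + 3*d - 4) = (d - 1)*(d + 1)*(d + 4)^2*(d - 1)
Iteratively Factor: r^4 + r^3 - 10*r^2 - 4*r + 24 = (r + 3)*(r^3 - 2*r^2 - 4*r + 8) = (r + 2)*(r + 3)*(r^2 - 4*r + 4) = (r - 2)*(r + 2)*(r + 3)*(r - 2)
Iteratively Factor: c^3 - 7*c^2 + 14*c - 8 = (c - 1)*(c^2 - 6*c + 8) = (c - 2)*(c - 1)*(c - 4)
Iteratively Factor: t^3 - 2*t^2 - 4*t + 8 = (t - 2)*(t^2 - 4) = (t - 2)^2*(t + 2)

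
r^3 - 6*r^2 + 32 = (r - 4)^2*(r + 2)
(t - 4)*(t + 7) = t^2 + 3*t - 28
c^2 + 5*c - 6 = (c - 1)*(c + 6)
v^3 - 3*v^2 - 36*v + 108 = (v - 6)*(v - 3)*(v + 6)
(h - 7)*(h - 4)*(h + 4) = h^3 - 7*h^2 - 16*h + 112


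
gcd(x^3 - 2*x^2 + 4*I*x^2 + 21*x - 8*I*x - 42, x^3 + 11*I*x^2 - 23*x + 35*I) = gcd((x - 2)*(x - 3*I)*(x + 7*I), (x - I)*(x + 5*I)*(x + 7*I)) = x + 7*I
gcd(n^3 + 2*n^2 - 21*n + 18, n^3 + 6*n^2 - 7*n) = n - 1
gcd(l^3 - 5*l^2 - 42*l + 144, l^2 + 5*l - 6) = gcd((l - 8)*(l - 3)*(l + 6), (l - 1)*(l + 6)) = l + 6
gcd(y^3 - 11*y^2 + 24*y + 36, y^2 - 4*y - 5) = y + 1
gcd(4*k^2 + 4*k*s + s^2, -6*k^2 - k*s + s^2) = 2*k + s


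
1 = 1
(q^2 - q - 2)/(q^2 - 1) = (q - 2)/(q - 1)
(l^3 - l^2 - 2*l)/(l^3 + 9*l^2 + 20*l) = (l^2 - l - 2)/(l^2 + 9*l + 20)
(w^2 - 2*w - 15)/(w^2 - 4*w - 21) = (w - 5)/(w - 7)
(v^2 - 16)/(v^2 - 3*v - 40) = (16 - v^2)/(-v^2 + 3*v + 40)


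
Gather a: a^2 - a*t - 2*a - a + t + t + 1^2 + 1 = a^2 + a*(-t - 3) + 2*t + 2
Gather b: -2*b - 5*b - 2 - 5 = -7*b - 7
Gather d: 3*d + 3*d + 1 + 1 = 6*d + 2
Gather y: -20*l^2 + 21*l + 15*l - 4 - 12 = -20*l^2 + 36*l - 16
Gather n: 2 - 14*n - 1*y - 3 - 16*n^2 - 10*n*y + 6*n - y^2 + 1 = -16*n^2 + n*(-10*y - 8) - y^2 - y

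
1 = 1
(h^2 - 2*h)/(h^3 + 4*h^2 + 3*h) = (h - 2)/(h^2 + 4*h + 3)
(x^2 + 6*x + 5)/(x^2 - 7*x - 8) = (x + 5)/(x - 8)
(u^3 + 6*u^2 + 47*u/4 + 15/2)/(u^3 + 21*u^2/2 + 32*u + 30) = (u + 3/2)/(u + 6)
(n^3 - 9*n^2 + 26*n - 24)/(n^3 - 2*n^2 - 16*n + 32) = (n - 3)/(n + 4)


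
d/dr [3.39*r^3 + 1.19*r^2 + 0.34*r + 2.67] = 10.17*r^2 + 2.38*r + 0.34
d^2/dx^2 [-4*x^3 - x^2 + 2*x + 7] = -24*x - 2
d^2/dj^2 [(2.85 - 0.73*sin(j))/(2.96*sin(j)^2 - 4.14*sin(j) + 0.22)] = (6.39596799999999*sin(j)^5 - 90.936528*sin(j)^4 + 89.130928*sin(j)^3 + 109.064064*sin(j)^2 - 209.258432*sin(j) + 92.654112)/(2.96*sin(j)^2 - 4.14*sin(j) + 0.22)^3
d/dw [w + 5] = 1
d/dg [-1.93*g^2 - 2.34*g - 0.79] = -3.86*g - 2.34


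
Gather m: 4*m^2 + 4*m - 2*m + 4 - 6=4*m^2 + 2*m - 2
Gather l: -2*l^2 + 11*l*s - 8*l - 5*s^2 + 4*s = -2*l^2 + l*(11*s - 8) - 5*s^2 + 4*s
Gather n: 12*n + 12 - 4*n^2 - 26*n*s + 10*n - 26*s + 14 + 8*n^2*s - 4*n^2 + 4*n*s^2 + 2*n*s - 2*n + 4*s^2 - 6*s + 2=n^2*(8*s - 8) + n*(4*s^2 - 24*s + 20) + 4*s^2 - 32*s + 28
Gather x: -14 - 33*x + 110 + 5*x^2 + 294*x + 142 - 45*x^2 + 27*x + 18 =-40*x^2 + 288*x + 256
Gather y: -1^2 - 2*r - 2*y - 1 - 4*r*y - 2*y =-2*r + y*(-4*r - 4) - 2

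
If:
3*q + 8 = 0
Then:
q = -8/3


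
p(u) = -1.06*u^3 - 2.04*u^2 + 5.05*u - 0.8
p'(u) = -3.18*u^2 - 4.08*u + 5.05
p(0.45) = 0.96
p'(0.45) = 2.57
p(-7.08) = 237.38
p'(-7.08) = -125.47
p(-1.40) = -8.96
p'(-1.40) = 4.53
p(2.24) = -11.64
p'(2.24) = -20.05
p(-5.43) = 81.34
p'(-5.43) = -66.56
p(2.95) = -30.87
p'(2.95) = -34.66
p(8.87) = -856.24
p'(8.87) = -281.33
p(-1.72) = -10.13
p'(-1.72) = 2.66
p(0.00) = -0.80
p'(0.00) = 5.05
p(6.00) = -272.90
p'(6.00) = -133.91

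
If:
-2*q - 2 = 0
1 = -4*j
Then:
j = -1/4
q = -1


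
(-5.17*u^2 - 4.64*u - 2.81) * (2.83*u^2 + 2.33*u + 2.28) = -14.6311*u^4 - 25.1773*u^3 - 30.5511*u^2 - 17.1265*u - 6.4068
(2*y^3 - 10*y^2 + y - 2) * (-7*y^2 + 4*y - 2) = -14*y^5 + 78*y^4 - 51*y^3 + 38*y^2 - 10*y + 4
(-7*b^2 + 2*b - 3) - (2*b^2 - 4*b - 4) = -9*b^2 + 6*b + 1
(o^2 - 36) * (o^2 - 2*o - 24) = o^4 - 2*o^3 - 60*o^2 + 72*o + 864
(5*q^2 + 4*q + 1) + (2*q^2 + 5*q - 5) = 7*q^2 + 9*q - 4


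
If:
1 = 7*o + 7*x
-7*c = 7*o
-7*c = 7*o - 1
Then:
No Solution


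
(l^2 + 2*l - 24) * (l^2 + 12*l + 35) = l^4 + 14*l^3 + 35*l^2 - 218*l - 840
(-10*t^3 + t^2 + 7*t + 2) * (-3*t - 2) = 30*t^4 + 17*t^3 - 23*t^2 - 20*t - 4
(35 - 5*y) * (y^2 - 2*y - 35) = -5*y^3 + 45*y^2 + 105*y - 1225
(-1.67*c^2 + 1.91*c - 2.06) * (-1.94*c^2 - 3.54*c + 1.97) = 3.2398*c^4 + 2.2064*c^3 - 6.0549*c^2 + 11.0551*c - 4.0582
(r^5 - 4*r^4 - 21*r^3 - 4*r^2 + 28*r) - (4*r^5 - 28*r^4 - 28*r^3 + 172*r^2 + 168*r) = -3*r^5 + 24*r^4 + 7*r^3 - 176*r^2 - 140*r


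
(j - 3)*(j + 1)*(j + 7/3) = j^3 + j^2/3 - 23*j/3 - 7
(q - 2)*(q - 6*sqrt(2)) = q^2 - 6*sqrt(2)*q - 2*q + 12*sqrt(2)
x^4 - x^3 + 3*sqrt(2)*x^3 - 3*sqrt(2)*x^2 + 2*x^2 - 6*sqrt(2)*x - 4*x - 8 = (x - 2)*(x + 1)*(x + sqrt(2))*(x + 2*sqrt(2))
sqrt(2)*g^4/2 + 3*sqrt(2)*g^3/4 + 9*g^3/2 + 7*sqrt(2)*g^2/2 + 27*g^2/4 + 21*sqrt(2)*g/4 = g*(g + 3/2)*(g + 7*sqrt(2)/2)*(sqrt(2)*g/2 + 1)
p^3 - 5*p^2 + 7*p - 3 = (p - 3)*(p - 1)^2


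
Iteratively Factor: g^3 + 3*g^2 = (g)*(g^2 + 3*g) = g^2*(g + 3)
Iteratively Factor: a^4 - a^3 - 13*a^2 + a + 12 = (a + 3)*(a^3 - 4*a^2 - a + 4) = (a - 4)*(a + 3)*(a^2 - 1) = (a - 4)*(a + 1)*(a + 3)*(a - 1)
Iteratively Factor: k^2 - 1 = (k + 1)*(k - 1)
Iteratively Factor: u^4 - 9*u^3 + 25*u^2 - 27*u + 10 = (u - 1)*(u^3 - 8*u^2 + 17*u - 10) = (u - 2)*(u - 1)*(u^2 - 6*u + 5) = (u - 2)*(u - 1)^2*(u - 5)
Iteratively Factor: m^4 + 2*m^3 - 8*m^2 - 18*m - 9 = (m + 1)*(m^3 + m^2 - 9*m - 9) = (m + 1)*(m + 3)*(m^2 - 2*m - 3) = (m - 3)*(m + 1)*(m + 3)*(m + 1)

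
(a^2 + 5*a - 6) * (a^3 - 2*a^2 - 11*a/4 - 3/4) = a^5 + 3*a^4 - 75*a^3/4 - 5*a^2/2 + 51*a/4 + 9/2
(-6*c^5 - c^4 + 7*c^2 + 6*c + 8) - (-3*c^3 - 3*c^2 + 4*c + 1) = -6*c^5 - c^4 + 3*c^3 + 10*c^2 + 2*c + 7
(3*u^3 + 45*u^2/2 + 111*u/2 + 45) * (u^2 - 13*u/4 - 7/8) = 3*u^5 + 51*u^4/4 - 81*u^3/4 - 2481*u^2/16 - 3117*u/16 - 315/8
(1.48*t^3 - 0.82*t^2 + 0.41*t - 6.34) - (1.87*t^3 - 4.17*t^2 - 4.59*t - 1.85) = -0.39*t^3 + 3.35*t^2 + 5.0*t - 4.49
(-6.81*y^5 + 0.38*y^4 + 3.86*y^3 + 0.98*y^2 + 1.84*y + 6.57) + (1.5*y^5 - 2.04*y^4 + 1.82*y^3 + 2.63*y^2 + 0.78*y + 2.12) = -5.31*y^5 - 1.66*y^4 + 5.68*y^3 + 3.61*y^2 + 2.62*y + 8.69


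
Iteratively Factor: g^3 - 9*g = (g)*(g^2 - 9) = g*(g + 3)*(g - 3)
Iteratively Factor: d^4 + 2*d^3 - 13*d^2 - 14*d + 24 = (d + 4)*(d^3 - 2*d^2 - 5*d + 6) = (d + 2)*(d + 4)*(d^2 - 4*d + 3) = (d - 3)*(d + 2)*(d + 4)*(d - 1)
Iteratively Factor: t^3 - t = (t)*(t^2 - 1) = t*(t - 1)*(t + 1)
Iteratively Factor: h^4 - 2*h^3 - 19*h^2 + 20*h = (h - 5)*(h^3 + 3*h^2 - 4*h) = (h - 5)*(h + 4)*(h^2 - h) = h*(h - 5)*(h + 4)*(h - 1)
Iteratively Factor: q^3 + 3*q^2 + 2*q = (q + 2)*(q^2 + q) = (q + 1)*(q + 2)*(q)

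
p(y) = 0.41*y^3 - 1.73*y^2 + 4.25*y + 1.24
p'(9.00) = 72.74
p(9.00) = 198.25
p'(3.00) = 4.94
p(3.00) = 9.49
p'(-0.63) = 6.92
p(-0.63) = -2.23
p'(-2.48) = 20.40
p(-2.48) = -26.19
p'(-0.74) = 7.48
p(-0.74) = -3.02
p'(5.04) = 18.06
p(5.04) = 31.21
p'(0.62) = 2.58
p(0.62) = 3.31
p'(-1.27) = 10.63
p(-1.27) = -7.79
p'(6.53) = 34.10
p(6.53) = 69.39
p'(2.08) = 2.37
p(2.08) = 6.28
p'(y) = 1.23*y^2 - 3.46*y + 4.25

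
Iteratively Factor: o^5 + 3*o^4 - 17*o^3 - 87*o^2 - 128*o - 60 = (o + 2)*(o^4 + o^3 - 19*o^2 - 49*o - 30) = (o + 2)*(o + 3)*(o^3 - 2*o^2 - 13*o - 10) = (o - 5)*(o + 2)*(o + 3)*(o^2 + 3*o + 2) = (o - 5)*(o + 2)^2*(o + 3)*(o + 1)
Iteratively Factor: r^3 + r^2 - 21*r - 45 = (r + 3)*(r^2 - 2*r - 15) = (r - 5)*(r + 3)*(r + 3)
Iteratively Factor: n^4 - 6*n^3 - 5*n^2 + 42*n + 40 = (n + 1)*(n^3 - 7*n^2 + 2*n + 40) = (n - 4)*(n + 1)*(n^2 - 3*n - 10) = (n - 5)*(n - 4)*(n + 1)*(n + 2)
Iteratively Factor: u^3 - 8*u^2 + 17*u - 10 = (u - 2)*(u^2 - 6*u + 5) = (u - 2)*(u - 1)*(u - 5)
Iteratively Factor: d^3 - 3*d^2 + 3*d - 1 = (d - 1)*(d^2 - 2*d + 1) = (d - 1)^2*(d - 1)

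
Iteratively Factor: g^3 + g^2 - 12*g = (g - 3)*(g^2 + 4*g) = (g - 3)*(g + 4)*(g)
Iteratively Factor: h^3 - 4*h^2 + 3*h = (h - 1)*(h^2 - 3*h) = (h - 3)*(h - 1)*(h)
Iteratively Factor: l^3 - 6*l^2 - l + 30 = (l - 3)*(l^2 - 3*l - 10) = (l - 5)*(l - 3)*(l + 2)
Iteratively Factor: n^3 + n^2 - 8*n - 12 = (n + 2)*(n^2 - n - 6) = (n + 2)^2*(n - 3)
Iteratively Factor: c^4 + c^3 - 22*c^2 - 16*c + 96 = (c - 4)*(c^3 + 5*c^2 - 2*c - 24) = (c - 4)*(c + 4)*(c^2 + c - 6) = (c - 4)*(c + 3)*(c + 4)*(c - 2)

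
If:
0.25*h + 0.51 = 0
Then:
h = -2.04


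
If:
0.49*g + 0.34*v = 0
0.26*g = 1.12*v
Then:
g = 0.00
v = 0.00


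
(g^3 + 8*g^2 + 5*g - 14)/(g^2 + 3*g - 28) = (g^2 + g - 2)/(g - 4)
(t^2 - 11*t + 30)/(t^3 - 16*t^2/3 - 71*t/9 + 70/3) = 9*(t - 5)/(9*t^2 + 6*t - 35)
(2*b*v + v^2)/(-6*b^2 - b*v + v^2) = v/(-3*b + v)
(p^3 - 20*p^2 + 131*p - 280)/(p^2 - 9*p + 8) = (p^2 - 12*p + 35)/(p - 1)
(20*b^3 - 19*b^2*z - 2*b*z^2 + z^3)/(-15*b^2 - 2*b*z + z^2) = (-4*b^2 + 3*b*z + z^2)/(3*b + z)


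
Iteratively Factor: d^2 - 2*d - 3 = (d - 3)*(d + 1)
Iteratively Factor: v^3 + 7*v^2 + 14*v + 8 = (v + 1)*(v^2 + 6*v + 8) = (v + 1)*(v + 2)*(v + 4)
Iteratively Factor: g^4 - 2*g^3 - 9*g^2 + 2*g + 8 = (g - 1)*(g^3 - g^2 - 10*g - 8) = (g - 4)*(g - 1)*(g^2 + 3*g + 2) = (g - 4)*(g - 1)*(g + 1)*(g + 2)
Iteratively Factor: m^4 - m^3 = (m)*(m^3 - m^2) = m*(m - 1)*(m^2) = m^2*(m - 1)*(m)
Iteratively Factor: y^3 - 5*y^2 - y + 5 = (y - 5)*(y^2 - 1) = (y - 5)*(y - 1)*(y + 1)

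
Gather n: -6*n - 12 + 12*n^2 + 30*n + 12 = 12*n^2 + 24*n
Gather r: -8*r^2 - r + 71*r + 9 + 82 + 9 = -8*r^2 + 70*r + 100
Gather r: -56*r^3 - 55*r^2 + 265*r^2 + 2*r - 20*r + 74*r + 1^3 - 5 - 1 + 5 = -56*r^3 + 210*r^2 + 56*r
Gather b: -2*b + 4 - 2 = 2 - 2*b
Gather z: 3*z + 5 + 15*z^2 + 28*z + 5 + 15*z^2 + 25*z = 30*z^2 + 56*z + 10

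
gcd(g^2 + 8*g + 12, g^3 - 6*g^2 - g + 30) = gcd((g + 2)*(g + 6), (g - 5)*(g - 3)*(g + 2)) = g + 2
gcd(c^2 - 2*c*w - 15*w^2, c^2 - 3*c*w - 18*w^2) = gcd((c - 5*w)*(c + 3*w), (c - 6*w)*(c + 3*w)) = c + 3*w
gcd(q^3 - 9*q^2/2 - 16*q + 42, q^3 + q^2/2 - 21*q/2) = q + 7/2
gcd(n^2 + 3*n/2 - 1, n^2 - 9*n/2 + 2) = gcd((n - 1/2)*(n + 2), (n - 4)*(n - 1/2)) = n - 1/2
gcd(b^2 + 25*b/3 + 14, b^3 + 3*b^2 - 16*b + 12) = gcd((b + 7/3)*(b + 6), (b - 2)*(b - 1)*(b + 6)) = b + 6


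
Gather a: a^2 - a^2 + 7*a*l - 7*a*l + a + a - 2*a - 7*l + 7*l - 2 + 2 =0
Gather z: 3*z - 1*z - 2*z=0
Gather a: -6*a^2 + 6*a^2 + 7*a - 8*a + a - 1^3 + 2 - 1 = 0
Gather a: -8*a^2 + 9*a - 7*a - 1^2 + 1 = -8*a^2 + 2*a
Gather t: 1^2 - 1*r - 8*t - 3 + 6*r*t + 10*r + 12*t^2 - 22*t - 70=9*r + 12*t^2 + t*(6*r - 30) - 72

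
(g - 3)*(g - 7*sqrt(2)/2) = g^2 - 7*sqrt(2)*g/2 - 3*g + 21*sqrt(2)/2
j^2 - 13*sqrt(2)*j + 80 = (j - 8*sqrt(2))*(j - 5*sqrt(2))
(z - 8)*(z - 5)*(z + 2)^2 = z^4 - 9*z^3 - 8*z^2 + 108*z + 160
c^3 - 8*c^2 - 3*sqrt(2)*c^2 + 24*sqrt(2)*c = c*(c - 8)*(c - 3*sqrt(2))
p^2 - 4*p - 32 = (p - 8)*(p + 4)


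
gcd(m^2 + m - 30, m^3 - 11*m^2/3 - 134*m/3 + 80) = m + 6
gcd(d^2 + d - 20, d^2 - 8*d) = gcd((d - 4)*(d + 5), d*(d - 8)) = 1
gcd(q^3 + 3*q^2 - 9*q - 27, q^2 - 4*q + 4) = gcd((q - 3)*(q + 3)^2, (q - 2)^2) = 1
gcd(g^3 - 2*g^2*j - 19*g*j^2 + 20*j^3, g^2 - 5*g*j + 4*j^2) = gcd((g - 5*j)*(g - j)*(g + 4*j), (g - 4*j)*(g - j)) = g - j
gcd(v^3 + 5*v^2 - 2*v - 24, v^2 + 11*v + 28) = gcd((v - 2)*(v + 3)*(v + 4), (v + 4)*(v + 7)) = v + 4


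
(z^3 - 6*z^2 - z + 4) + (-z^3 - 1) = -6*z^2 - z + 3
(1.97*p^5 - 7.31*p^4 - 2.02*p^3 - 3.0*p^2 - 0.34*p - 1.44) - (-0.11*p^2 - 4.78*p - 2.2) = 1.97*p^5 - 7.31*p^4 - 2.02*p^3 - 2.89*p^2 + 4.44*p + 0.76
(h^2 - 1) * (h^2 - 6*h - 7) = h^4 - 6*h^3 - 8*h^2 + 6*h + 7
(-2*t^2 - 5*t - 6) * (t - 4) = -2*t^3 + 3*t^2 + 14*t + 24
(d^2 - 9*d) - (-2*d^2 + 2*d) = 3*d^2 - 11*d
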